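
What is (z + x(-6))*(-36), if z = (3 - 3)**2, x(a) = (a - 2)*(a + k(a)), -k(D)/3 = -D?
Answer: -6912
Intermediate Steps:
k(D) = 3*D (k(D) = -(-3)*D = 3*D)
x(a) = 4*a*(-2 + a) (x(a) = (a - 2)*(a + 3*a) = (-2 + a)*(4*a) = 4*a*(-2 + a))
z = 0 (z = 0**2 = 0)
(z + x(-6))*(-36) = (0 + 4*(-6)*(-2 - 6))*(-36) = (0 + 4*(-6)*(-8))*(-36) = (0 + 192)*(-36) = 192*(-36) = -6912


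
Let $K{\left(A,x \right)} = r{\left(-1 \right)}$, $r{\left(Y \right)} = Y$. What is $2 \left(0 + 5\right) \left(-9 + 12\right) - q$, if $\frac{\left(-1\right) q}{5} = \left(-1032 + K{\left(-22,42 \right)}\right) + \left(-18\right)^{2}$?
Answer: $-3515$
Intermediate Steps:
$K{\left(A,x \right)} = -1$
$q = 3545$ ($q = - 5 \left(\left(-1032 - 1\right) + \left(-18\right)^{2}\right) = - 5 \left(-1033 + 324\right) = \left(-5\right) \left(-709\right) = 3545$)
$2 \left(0 + 5\right) \left(-9 + 12\right) - q = 2 \left(0 + 5\right) \left(-9 + 12\right) - 3545 = 2 \cdot 5 \cdot 3 - 3545 = 10 \cdot 3 - 3545 = 30 - 3545 = -3515$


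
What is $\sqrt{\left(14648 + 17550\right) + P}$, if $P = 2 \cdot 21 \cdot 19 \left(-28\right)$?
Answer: $\sqrt{9854} \approx 99.267$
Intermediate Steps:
$P = -22344$ ($P = 42 \cdot 19 \left(-28\right) = 798 \left(-28\right) = -22344$)
$\sqrt{\left(14648 + 17550\right) + P} = \sqrt{\left(14648 + 17550\right) - 22344} = \sqrt{32198 - 22344} = \sqrt{9854}$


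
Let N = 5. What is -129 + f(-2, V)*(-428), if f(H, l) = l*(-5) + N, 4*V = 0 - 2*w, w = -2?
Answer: -129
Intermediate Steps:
V = 1 (V = (0 - 2*(-2))/4 = (0 + 4)/4 = (1/4)*4 = 1)
f(H, l) = 5 - 5*l (f(H, l) = l*(-5) + 5 = -5*l + 5 = 5 - 5*l)
-129 + f(-2, V)*(-428) = -129 + (5 - 5*1)*(-428) = -129 + (5 - 5)*(-428) = -129 + 0*(-428) = -129 + 0 = -129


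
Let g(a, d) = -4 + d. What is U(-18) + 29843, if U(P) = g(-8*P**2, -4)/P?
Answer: 268591/9 ≈ 29843.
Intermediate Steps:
U(P) = -8/P (U(P) = (-4 - 4)/P = -8/P)
U(-18) + 29843 = -8/(-18) + 29843 = -8*(-1/18) + 29843 = 4/9 + 29843 = 268591/9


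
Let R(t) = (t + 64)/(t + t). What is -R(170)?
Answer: -117/170 ≈ -0.68824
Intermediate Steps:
R(t) = (64 + t)/(2*t) (R(t) = (64 + t)/((2*t)) = (64 + t)*(1/(2*t)) = (64 + t)/(2*t))
-R(170) = -(64 + 170)/(2*170) = -234/(2*170) = -1*117/170 = -117/170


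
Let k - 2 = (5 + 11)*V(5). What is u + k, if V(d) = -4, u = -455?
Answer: -517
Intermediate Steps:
k = -62 (k = 2 + (5 + 11)*(-4) = 2 + 16*(-4) = 2 - 64 = -62)
u + k = -455 - 62 = -517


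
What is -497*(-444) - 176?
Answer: 220492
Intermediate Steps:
-497*(-444) - 176 = 220668 - 176 = 220492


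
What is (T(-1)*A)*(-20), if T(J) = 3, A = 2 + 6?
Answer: -480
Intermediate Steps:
A = 8
(T(-1)*A)*(-20) = (3*8)*(-20) = 24*(-20) = -480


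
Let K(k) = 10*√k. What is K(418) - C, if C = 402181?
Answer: -402181 + 10*√418 ≈ -4.0198e+5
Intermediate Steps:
K(418) - C = 10*√418 - 1*402181 = 10*√418 - 402181 = -402181 + 10*√418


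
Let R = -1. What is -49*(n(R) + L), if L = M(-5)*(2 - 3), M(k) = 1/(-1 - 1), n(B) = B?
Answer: 49/2 ≈ 24.500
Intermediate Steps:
M(k) = -1/2 (M(k) = 1/(-2) = -1/2)
L = 1/2 (L = -(2 - 3)/2 = -1/2*(-1) = 1/2 ≈ 0.50000)
-49*(n(R) + L) = -49*(-1 + 1/2) = -49*(-1/2) = 49/2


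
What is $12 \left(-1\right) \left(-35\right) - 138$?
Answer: $282$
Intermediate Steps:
$12 \left(-1\right) \left(-35\right) - 138 = \left(-12\right) \left(-35\right) - 138 = 420 - 138 = 282$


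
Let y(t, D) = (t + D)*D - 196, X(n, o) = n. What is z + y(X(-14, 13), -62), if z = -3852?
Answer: 664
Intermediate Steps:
y(t, D) = -196 + D*(D + t) (y(t, D) = (D + t)*D - 196 = D*(D + t) - 196 = -196 + D*(D + t))
z + y(X(-14, 13), -62) = -3852 + (-196 + (-62)² - 62*(-14)) = -3852 + (-196 + 3844 + 868) = -3852 + 4516 = 664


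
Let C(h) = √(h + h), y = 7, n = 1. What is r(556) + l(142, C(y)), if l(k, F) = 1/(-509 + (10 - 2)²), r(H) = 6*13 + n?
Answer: 35154/445 ≈ 78.998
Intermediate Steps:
r(H) = 79 (r(H) = 6*13 + 1 = 78 + 1 = 79)
C(h) = √2*√h (C(h) = √(2*h) = √2*√h)
l(k, F) = -1/445 (l(k, F) = 1/(-509 + 8²) = 1/(-509 + 64) = 1/(-445) = -1/445)
r(556) + l(142, C(y)) = 79 - 1/445 = 35154/445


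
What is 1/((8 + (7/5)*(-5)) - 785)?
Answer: -1/784 ≈ -0.0012755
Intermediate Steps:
1/((8 + (7/5)*(-5)) - 785) = 1/((8 - 7) - 785) = 1/(1 - 785) = 1/(-784) = -1/784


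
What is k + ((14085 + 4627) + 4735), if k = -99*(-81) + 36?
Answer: 31502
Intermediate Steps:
k = 8055 (k = 8019 + 36 = 8055)
k + ((14085 + 4627) + 4735) = 8055 + ((14085 + 4627) + 4735) = 8055 + (18712 + 4735) = 8055 + 23447 = 31502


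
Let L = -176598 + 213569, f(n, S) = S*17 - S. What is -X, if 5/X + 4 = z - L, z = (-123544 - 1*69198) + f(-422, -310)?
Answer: 5/234677 ≈ 2.1306e-5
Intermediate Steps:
f(n, S) = 16*S (f(n, S) = 17*S - S = 16*S)
z = -197702 (z = (-123544 - 1*69198) + 16*(-310) = (-123544 - 69198) - 4960 = -192742 - 4960 = -197702)
L = 36971
X = -5/234677 (X = 5/(-4 + (-197702 - 1*36971)) = 5/(-4 + (-197702 - 36971)) = 5/(-4 - 234673) = 5/(-234677) = 5*(-1/234677) = -5/234677 ≈ -2.1306e-5)
-X = -1*(-5/234677) = 5/234677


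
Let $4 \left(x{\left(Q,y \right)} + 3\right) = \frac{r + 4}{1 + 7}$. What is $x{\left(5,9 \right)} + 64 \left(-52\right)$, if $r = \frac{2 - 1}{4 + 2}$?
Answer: $- \frac{639527}{192} \approx -3330.9$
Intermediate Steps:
$r = \frac{1}{6}$ ($r = 1 \cdot \frac{1}{6} = \frac{1}{6} \approx 0.16667$)
$x{\left(Q,y \right)} = - \frac{551}{192}$ ($x{\left(Q,y \right)} = -3 + \frac{\left(\frac{1}{6} + 4\right) \frac{1}{1 + 7}}{4} = -3 + \frac{\frac{25}{6} \cdot \frac{1}{8}}{4} = -3 + \frac{1}{4} \cdot \frac{25}{48} = -3 + \frac{25}{192} = - \frac{551}{192}$)
$x{\left(5,9 \right)} + 64 \left(-52\right) = - \frac{551}{192} + 64 \left(-52\right) = - \frac{551}{192} - 3328 = - \frac{639527}{192}$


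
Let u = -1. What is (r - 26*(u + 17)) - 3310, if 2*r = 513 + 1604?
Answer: -5335/2 ≈ -2667.5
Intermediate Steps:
r = 2117/2 (r = (513 + 1604)/2 = (½)*2117 = 2117/2 ≈ 1058.5)
(r - 26*(u + 17)) - 3310 = (2117/2 - 26*(-1 + 17)) - 3310 = (2117/2 - 26*16) - 3310 = (2117/2 - 416) - 3310 = 1285/2 - 3310 = -5335/2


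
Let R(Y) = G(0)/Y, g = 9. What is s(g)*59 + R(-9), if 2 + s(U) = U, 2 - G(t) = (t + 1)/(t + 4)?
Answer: 14861/36 ≈ 412.81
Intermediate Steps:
G(t) = 2 - (1 + t)/(4 + t) (G(t) = 2 - (t + 1)/(t + 4) = 2 - (1 + t)/(4 + t))
R(Y) = 7/(4*Y) (R(Y) = ((7 + 0)/(4 + 0))/Y = (7/4)/Y = ((¼)*7)/Y = 7/(4*Y))
s(U) = -2 + U
s(g)*59 + R(-9) = (-2 + 9)*59 + (7/4)/(-9) = 7*59 + (7/4)*(-⅑) = 413 - 7/36 = 14861/36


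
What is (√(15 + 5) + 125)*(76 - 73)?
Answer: 375 + 6*√5 ≈ 388.42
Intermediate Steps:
(√(15 + 5) + 125)*(76 - 73) = (√20 + 125)*3 = (2*√5 + 125)*3 = (125 + 2*√5)*3 = 375 + 6*√5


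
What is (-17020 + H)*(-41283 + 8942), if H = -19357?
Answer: 1176468557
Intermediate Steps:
(-17020 + H)*(-41283 + 8942) = (-17020 - 19357)*(-41283 + 8942) = -36377*(-32341) = 1176468557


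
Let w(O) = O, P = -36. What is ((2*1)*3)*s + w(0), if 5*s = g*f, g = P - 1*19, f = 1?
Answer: -66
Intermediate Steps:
g = -55 (g = -36 - 1*19 = -36 - 19 = -55)
s = -11 (s = (-55*1)/5 = (⅕)*(-55) = -11)
((2*1)*3)*s + w(0) = ((2*1)*3)*(-11) + 0 = (2*3)*(-11) + 0 = 6*(-11) + 0 = -66 + 0 = -66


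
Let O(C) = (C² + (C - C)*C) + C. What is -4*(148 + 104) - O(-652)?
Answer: -425460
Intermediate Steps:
O(C) = C + C² (O(C) = (C² + 0*C) + C = (C² + 0) + C = C² + C = C + C²)
-4*(148 + 104) - O(-652) = -4*(148 + 104) - (-652)*(1 - 652) = -4*252 - (-652)*(-651) = -1008 - 1*424452 = -1008 - 424452 = -425460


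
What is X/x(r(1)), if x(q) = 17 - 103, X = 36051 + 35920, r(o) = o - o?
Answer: -71971/86 ≈ -836.87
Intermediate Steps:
r(o) = 0
X = 71971
x(q) = -86
X/x(r(1)) = 71971/(-86) = 71971*(-1/86) = -71971/86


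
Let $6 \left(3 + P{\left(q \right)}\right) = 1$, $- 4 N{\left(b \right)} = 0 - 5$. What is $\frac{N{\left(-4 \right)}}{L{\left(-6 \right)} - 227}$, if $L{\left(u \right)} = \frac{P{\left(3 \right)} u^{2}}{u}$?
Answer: $- \frac{1}{168} \approx -0.0059524$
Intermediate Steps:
$N{\left(b \right)} = \frac{5}{4}$ ($N{\left(b \right)} = - \frac{0 - 5}{4} = \left(- \frac{1}{4}\right) \left(-5\right) = \frac{5}{4}$)
$P{\left(q \right)} = - \frac{17}{6}$ ($P{\left(q \right)} = -3 + \frac{1}{6} \cdot 1 = -3 + \frac{1}{6} = - \frac{17}{6}$)
$L{\left(u \right)} = - \frac{17 u}{6}$ ($L{\left(u \right)} = \frac{\left(- \frac{17}{6}\right) u^{2}}{u} = - \frac{17 u}{6}$)
$\frac{N{\left(-4 \right)}}{L{\left(-6 \right)} - 227} = \frac{1}{\left(- \frac{17}{6}\right) \left(-6\right) - 227} \cdot \frac{5}{4} = \frac{1}{17 - 227} \cdot \frac{5}{4} = \frac{1}{-210} \cdot \frac{5}{4} = \left(- \frac{1}{210}\right) \frac{5}{4} = - \frac{1}{168}$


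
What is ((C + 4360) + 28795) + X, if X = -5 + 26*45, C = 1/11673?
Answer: 400617361/11673 ≈ 34320.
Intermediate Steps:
C = 1/11673 ≈ 8.5668e-5
X = 1165 (X = -5 + 1170 = 1165)
((C + 4360) + 28795) + X = ((1/11673 + 4360) + 28795) + 1165 = (50894281/11673 + 28795) + 1165 = 387018316/11673 + 1165 = 400617361/11673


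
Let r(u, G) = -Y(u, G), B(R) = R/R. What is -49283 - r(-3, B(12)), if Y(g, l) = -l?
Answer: -49284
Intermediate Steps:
B(R) = 1
r(u, G) = G (r(u, G) = -(-1)*G = G)
-49283 - r(-3, B(12)) = -49283 - 1*1 = -49283 - 1 = -49284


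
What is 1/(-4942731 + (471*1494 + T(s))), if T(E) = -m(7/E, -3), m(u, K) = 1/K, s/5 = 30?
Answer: -3/12717170 ≈ -2.3590e-7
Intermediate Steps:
s = 150 (s = 5*30 = 150)
T(E) = ⅓ (T(E) = -1/(-3) = -1*(-⅓) = ⅓)
1/(-4942731 + (471*1494 + T(s))) = 1/(-4942731 + (471*1494 + ⅓)) = 1/(-4942731 + (703674 + ⅓)) = 1/(-4942731 + 2111023/3) = 1/(-12717170/3) = -3/12717170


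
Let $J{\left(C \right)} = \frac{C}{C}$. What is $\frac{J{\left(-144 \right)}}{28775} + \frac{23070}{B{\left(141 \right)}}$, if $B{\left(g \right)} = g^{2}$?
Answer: $\frac{221286377}{190691925} \approx 1.1604$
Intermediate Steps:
$J{\left(C \right)} = 1$
$\frac{J{\left(-144 \right)}}{28775} + \frac{23070}{B{\left(141 \right)}} = 1 \cdot \frac{1}{28775} + \frac{23070}{141^{2}} = 1 \cdot \frac{1}{28775} + \frac{23070}{19881} = \frac{1}{28775} + 23070 \cdot \frac{1}{19881} = \frac{1}{28775} + \frac{7690}{6627} = \frac{221286377}{190691925}$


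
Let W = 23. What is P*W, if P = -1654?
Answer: -38042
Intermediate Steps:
P*W = -1654*23 = -38042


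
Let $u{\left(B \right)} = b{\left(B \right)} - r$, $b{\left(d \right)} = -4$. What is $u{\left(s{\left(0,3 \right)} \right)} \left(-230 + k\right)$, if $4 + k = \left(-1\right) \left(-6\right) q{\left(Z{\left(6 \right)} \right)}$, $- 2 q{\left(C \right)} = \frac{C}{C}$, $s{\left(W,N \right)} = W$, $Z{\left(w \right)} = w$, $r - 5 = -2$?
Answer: $1659$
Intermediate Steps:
$r = 3$ ($r = 5 - 2 = 3$)
$u{\left(B \right)} = -7$ ($u{\left(B \right)} = -4 - 3 = -7$)
$q{\left(C \right)} = - \frac{1}{2}$ ($q{\left(C \right)} = - \frac{C \frac{1}{C}}{2} = \left(- \frac{1}{2}\right) 1 = - \frac{1}{2}$)
$k = -7$ ($k = -4 + \left(-1\right) \left(-6\right) \left(- \frac{1}{2}\right) = -4 + 6 \left(- \frac{1}{2}\right) = -4 - 3 = -7$)
$u{\left(s{\left(0,3 \right)} \right)} \left(-230 + k\right) = - 7 \left(-230 - 7\right) = \left(-7\right) \left(-237\right) = 1659$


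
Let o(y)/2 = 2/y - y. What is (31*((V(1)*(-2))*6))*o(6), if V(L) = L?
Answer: 4216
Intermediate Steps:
o(y) = -2*y + 4/y (o(y) = 2*(2/y - y) = 2*(-y + 2/y) = -2*y + 4/y)
(31*((V(1)*(-2))*6))*o(6) = (31*((1*(-2))*6))*(-2*6 + 4/6) = (31*(-2*6))*(-12 + 4*(⅙)) = (31*(-12))*(-12 + ⅔) = -372*(-34/3) = 4216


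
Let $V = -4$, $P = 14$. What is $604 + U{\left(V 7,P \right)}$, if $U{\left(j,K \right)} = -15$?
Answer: $589$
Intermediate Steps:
$604 + U{\left(V 7,P \right)} = 604 - 15 = 589$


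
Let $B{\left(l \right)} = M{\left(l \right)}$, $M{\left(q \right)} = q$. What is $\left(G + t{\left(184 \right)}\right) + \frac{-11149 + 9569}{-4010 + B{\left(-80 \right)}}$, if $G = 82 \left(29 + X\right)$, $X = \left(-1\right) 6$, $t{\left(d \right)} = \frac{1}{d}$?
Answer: $\frac{141962297}{75256} \approx 1886.4$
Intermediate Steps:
$B{\left(l \right)} = l$
$X = -6$
$G = 1886$ ($G = 82 \left(29 - 6\right) = 82 \cdot 23 = 1886$)
$\left(G + t{\left(184 \right)}\right) + \frac{-11149 + 9569}{-4010 + B{\left(-80 \right)}} = \left(1886 + \frac{1}{184}\right) + \frac{-11149 + 9569}{-4010 - 80} = \left(1886 + \frac{1}{184}\right) - \frac{1580}{-4090} = \frac{347025}{184} - - \frac{158}{409} = \frac{347025}{184} + \frac{158}{409} = \frac{141962297}{75256}$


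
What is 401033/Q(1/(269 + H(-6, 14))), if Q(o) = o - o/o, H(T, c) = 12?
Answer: -112690273/280 ≈ -4.0247e+5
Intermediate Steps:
Q(o) = -1 + o (Q(o) = o - 1*1 = o - 1 = -1 + o)
401033/Q(1/(269 + H(-6, 14))) = 401033/(-1 + 1/(269 + 12)) = 401033/(-1 + 1/281) = 401033/(-280/281) = 401033*(-281/280) = -112690273/280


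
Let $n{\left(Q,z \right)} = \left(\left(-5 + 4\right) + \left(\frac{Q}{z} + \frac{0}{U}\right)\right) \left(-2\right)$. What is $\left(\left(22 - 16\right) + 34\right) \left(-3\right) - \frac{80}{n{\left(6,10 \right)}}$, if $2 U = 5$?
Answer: $-220$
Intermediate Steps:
$U = \frac{5}{2}$ ($U = \frac{1}{2} \cdot 5 = \frac{5}{2} \approx 2.5$)
$n{\left(Q,z \right)} = 2 - \frac{2 Q}{z}$ ($n{\left(Q,z \right)} = \left(\left(-5 + 4\right) + \left(\frac{Q}{z} + \frac{0}{\frac{5}{2}}\right)\right) \left(-2\right) = \left(-1 + \left(\frac{Q}{z} + 0 \cdot \frac{2}{5}\right)\right) \left(-2\right) = \left(-1 + \left(\frac{Q}{z} + 0\right)\right) \left(-2\right) = \left(-1 + \frac{Q}{z}\right) \left(-2\right) = 2 - \frac{2 Q}{z}$)
$\left(\left(22 - 16\right) + 34\right) \left(-3\right) - \frac{80}{n{\left(6,10 \right)}} = \left(\left(22 - 16\right) + 34\right) \left(-3\right) - \frac{80}{2 - \frac{12}{10}} = \left(6 + 34\right) \left(-3\right) - \frac{80}{2 - 12 \cdot \frac{1}{10}} = 40 \left(-3\right) - \frac{80}{2 - \frac{6}{5}} = -120 - \frac{80}{\frac{4}{5}} = -120 - 100 = -220$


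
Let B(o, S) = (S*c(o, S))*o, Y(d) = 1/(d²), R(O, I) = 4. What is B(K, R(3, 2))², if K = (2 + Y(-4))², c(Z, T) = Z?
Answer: 1406408618241/268435456 ≈ 5239.3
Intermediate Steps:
Y(d) = d⁻²
K = 1089/256 (K = (2 + (-4)⁻²)² = (2 + 1/16)² = (33/16)² = 1089/256 ≈ 4.2539)
B(o, S) = S*o² (B(o, S) = (S*o)*o = S*o²)
B(K, R(3, 2))² = (4*(1089/256)²)² = (4*(1185921/65536))² = (1185921/16384)² = 1406408618241/268435456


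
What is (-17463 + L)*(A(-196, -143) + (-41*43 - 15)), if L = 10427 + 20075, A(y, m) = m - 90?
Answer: -26221429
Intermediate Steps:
A(y, m) = -90 + m
L = 30502
(-17463 + L)*(A(-196, -143) + (-41*43 - 15)) = (-17463 + 30502)*((-90 - 143) + (-41*43 - 15)) = 13039*(-233 + (-1763 - 15)) = 13039*(-233 - 1778) = 13039*(-2011) = -26221429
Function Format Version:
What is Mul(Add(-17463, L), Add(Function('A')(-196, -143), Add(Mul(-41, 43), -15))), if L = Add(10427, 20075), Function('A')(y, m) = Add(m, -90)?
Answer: -26221429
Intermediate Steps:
Function('A')(y, m) = Add(-90, m)
L = 30502
Mul(Add(-17463, L), Add(Function('A')(-196, -143), Add(Mul(-41, 43), -15))) = Mul(Add(-17463, 30502), Add(Add(-90, -143), Add(Mul(-41, 43), -15))) = Mul(13039, Add(-233, Add(-1763, -15))) = Mul(13039, Add(-233, -1778)) = Mul(13039, -2011) = -26221429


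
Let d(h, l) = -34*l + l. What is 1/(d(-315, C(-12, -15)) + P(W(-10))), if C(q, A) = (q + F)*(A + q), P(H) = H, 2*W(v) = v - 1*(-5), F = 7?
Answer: -2/8915 ≈ -0.00022434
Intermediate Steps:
W(v) = 5/2 + v/2 (W(v) = (v - 1*(-5))/2 = (v + 5)/2 = (5 + v)/2 = 5/2 + v/2)
C(q, A) = (7 + q)*(A + q) (C(q, A) = (q + 7)*(A + q) = (7 + q)*(A + q))
d(h, l) = -33*l
1/(d(-315, C(-12, -15)) + P(W(-10))) = 1/(-33*((-12)² + 7*(-15) + 7*(-12) - 15*(-12)) + (5/2 + (½)*(-10))) = 1/(-33*(144 - 105 - 84 + 180) + (5/2 - 5)) = 1/(-33*135 - 5/2) = 1/(-4455 - 5/2) = 1/(-8915/2) = -2/8915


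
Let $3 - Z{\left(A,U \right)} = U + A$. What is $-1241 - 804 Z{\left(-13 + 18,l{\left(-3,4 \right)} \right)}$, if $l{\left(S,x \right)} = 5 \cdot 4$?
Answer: $16447$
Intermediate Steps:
$l{\left(S,x \right)} = 20$
$Z{\left(A,U \right)} = 3 - A - U$ ($Z{\left(A,U \right)} = 3 - \left(U + A\right) = 3 - \left(A + U\right) = 3 - A - U$)
$-1241 - 804 Z{\left(-13 + 18,l{\left(-3,4 \right)} \right)} = -1241 - 804 \left(3 - \left(-13 + 18\right) - 20\right) = -1241 - 804 \left(3 - 5 - 20\right) = -1241 - -17688 = -1241 + 17688 = 16447$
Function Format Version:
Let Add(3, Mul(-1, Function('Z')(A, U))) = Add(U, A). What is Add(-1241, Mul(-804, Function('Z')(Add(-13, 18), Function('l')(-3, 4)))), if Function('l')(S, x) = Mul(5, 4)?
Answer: 16447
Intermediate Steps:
Function('l')(S, x) = 20
Function('Z')(A, U) = Add(3, Mul(-1, A), Mul(-1, U)) (Function('Z')(A, U) = Add(3, Mul(-1, Add(U, A))) = Add(3, Mul(-1, Add(A, U))) = Add(3, Add(Mul(-1, A), Mul(-1, U))) = Add(3, Mul(-1, A), Mul(-1, U)))
Add(-1241, Mul(-804, Function('Z')(Add(-13, 18), Function('l')(-3, 4)))) = Add(-1241, Mul(-804, Add(3, Mul(-1, Add(-13, 18)), Mul(-1, 20)))) = Add(-1241, Mul(-804, Add(3, Mul(-1, 5), -20))) = Add(-1241, Mul(-804, Add(3, -5, -20))) = Add(-1241, Mul(-804, -22)) = Add(-1241, 17688) = 16447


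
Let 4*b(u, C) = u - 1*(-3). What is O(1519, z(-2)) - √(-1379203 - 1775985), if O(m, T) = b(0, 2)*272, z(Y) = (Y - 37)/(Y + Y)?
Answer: 204 - 2*I*√788797 ≈ 204.0 - 1776.3*I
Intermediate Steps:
b(u, C) = ¾ + u/4 (b(u, C) = (u - 1*(-3))/4 = (u + 3)/4 = (3 + u)/4 = ¾ + u/4)
z(Y) = (-37 + Y)/(2*Y) (z(Y) = (-37 + Y)/((2*Y)) = (-37 + Y)*(1/(2*Y)) = (-37 + Y)/(2*Y))
O(m, T) = 204 (O(m, T) = (¾ + (¼)*0)*272 = (¾ + 0)*272 = (¾)*272 = 204)
O(1519, z(-2)) - √(-1379203 - 1775985) = 204 - √(-1379203 - 1775985) = 204 - √(-3155188) = 204 - 2*I*√788797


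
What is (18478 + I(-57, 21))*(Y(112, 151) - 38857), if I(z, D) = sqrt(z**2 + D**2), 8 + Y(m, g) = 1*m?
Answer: -716077934 - 116259*sqrt(410) ≈ -7.1843e+8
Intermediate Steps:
Y(m, g) = -8 + m (Y(m, g) = -8 + 1*m = -8 + m)
I(z, D) = sqrt(D**2 + z**2)
(18478 + I(-57, 21))*(Y(112, 151) - 38857) = (18478 + sqrt(21**2 + (-57)**2))*((-8 + 112) - 38857) = (18478 + sqrt(441 + 3249))*(104 - 38857) = (18478 + sqrt(3690))*(-38753) = (18478 + 3*sqrt(410))*(-38753) = -716077934 - 116259*sqrt(410)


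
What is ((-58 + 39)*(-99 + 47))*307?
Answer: 303316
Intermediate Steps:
((-58 + 39)*(-99 + 47))*307 = -19*(-52)*307 = 988*307 = 303316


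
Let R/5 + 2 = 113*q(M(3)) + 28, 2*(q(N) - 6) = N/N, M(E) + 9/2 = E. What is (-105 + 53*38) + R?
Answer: 11423/2 ≈ 5711.5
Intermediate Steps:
M(E) = -9/2 + E
q(N) = 13/2 (q(N) = 6 + (N/N)/2 = 6 + (½)*1 = 6 + ½ = 13/2)
R = 7605/2 (R = -10 + 5*(113*(13/2) + 28) = -10 + 5*(1469/2 + 28) = -10 + 5*(1525/2) = -10 + 7625/2 = 7605/2 ≈ 3802.5)
(-105 + 53*38) + R = (-105 + 53*38) + 7605/2 = (-105 + 2014) + 7605/2 = 1909 + 7605/2 = 11423/2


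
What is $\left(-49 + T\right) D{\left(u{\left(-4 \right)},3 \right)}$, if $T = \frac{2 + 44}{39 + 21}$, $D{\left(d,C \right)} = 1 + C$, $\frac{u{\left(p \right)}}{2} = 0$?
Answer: $- \frac{2894}{15} \approx -192.93$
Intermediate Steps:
$u{\left(p \right)} = 0$ ($u{\left(p \right)} = 2 \cdot 0 = 0$)
$T = \frac{23}{30}$ ($T = \frac{46}{60} = 46 \cdot \frac{1}{60} = \frac{23}{30} \approx 0.76667$)
$\left(-49 + T\right) D{\left(u{\left(-4 \right)},3 \right)} = \left(-49 + \frac{23}{30}\right) \left(1 + 3\right) = \left(- \frac{1447}{30}\right) 4 = - \frac{2894}{15}$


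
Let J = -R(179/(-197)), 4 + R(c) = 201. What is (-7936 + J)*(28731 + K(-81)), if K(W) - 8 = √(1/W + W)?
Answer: -233734287 - 2711*I*√6562/3 ≈ -2.3373e+8 - 73203.0*I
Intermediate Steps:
K(W) = 8 + √(W + 1/W) (K(W) = 8 + √(1/W + W) = 8 + √(W + 1/W))
R(c) = 197 (R(c) = -4 + 201 = 197)
J = -197 (J = -1*197 = -197)
(-7936 + J)*(28731 + K(-81)) = (-7936 - 197)*(28731 + (8 + √(-81 + 1/(-81)))) = -8133*(28731 + (8 + √(-81 - 1/81))) = -8133*(28731 + (8 + √(-6562/81))) = -8133*(28731 + (8 + I*√6562/9)) = -8133*(28739 + I*√6562/9) = -233734287 - 2711*I*√6562/3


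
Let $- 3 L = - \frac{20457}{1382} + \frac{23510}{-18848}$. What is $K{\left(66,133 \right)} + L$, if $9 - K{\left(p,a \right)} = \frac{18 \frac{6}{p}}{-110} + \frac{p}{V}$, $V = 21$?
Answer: $\frac{928445691251}{82734756720} \approx 11.222$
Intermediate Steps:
$K{\left(p,a \right)} = 9 - \frac{p}{21} + \frac{54}{55 p}$ ($K{\left(p,a \right)} = 9 - \left(\frac{18 \frac{6}{p}}{-110} + \frac{p}{21}\right) = 9 - \left(\frac{108}{p} \left(- \frac{1}{110}\right) + p \frac{1}{21}\right) = 9 - \left(- \frac{54}{55 p} + \frac{p}{21}\right) = 9 - \frac{p}{21} + \frac{54}{55 p}$)
$L = \frac{104516089}{19535952}$ ($L = - \frac{- \frac{20457}{1382} + \frac{23510}{-18848}}{3} = - \frac{\left(-20457\right) \frac{1}{1382} + 23510 \left(- \frac{1}{18848}\right)}{3} = - \frac{- \frac{20457}{1382} - \frac{11755}{9424}}{3} = \left(- \frac{1}{3}\right) \left(- \frac{104516089}{6511984}\right) = \frac{104516089}{19535952} \approx 5.3499$)
$K{\left(66,133 \right)} + L = \left(9 - \frac{22}{7} + \frac{54}{55 \cdot 66}\right) + \frac{104516089}{19535952} = \left(9 - \frac{22}{7} + \frac{54}{55} \cdot \frac{1}{66}\right) + \frac{104516089}{19535952} = \left(9 - \frac{22}{7} + \frac{9}{605}\right) + \frac{104516089}{19535952} = \frac{24868}{4235} + \frac{104516089}{19535952} = \frac{928445691251}{82734756720}$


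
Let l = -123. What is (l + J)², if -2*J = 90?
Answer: 28224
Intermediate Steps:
J = -45 (J = -½*90 = -45)
(l + J)² = (-123 - 45)² = (-168)² = 28224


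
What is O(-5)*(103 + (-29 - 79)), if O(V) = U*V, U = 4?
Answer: 100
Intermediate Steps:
O(V) = 4*V
O(-5)*(103 + (-29 - 79)) = (4*(-5))*(103 + (-29 - 79)) = -20*(103 - 108) = -20*(-5) = 100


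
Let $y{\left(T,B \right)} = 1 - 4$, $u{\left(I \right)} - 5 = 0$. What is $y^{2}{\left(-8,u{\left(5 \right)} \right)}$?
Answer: $9$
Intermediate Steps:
$u{\left(I \right)} = 5$ ($u{\left(I \right)} = 5 + 0 = 5$)
$y{\left(T,B \right)} = -3$
$y^{2}{\left(-8,u{\left(5 \right)} \right)} = \left(-3\right)^{2} = 9$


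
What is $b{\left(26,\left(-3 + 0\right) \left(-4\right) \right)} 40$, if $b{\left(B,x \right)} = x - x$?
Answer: $0$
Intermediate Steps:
$b{\left(B,x \right)} = 0$
$b{\left(26,\left(-3 + 0\right) \left(-4\right) \right)} 40 = 0 \cdot 40 = 0$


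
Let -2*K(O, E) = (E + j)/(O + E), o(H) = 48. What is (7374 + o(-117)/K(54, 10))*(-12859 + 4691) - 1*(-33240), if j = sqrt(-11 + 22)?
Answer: -4855743768/89 - 50184192*sqrt(11)/89 ≈ -5.6429e+7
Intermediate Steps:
j = sqrt(11) ≈ 3.3166
K(O, E) = -(E + sqrt(11))/(2*(E + O)) (K(O, E) = -(E + sqrt(11))/(2*(O + E)) = -(E + sqrt(11))/(2*(E + O)))
(7374 + o(-117)/K(54, 10))*(-12859 + 4691) - 1*(-33240) = (7374 + 48/(((-1*10 - sqrt(11))/(2*(10 + 54)))))*(-12859 + 4691) - 1*(-33240) = (7374 + 48/(((1/2)*(-10 - sqrt(11))/64)))*(-8168) + 33240 = (7374 + 48/(((1/2)*(1/64)*(-10 - sqrt(11)))))*(-8168) + 33240 = (7374 + 48/(-5/64 - sqrt(11)/128))*(-8168) + 33240 = (-60230832 - 392064/(-5/64 - sqrt(11)/128)) + 33240 = -60197592 - 392064/(-5/64 - sqrt(11)/128)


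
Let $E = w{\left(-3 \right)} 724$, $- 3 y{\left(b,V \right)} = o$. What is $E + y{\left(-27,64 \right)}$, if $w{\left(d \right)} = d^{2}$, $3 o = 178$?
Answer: $\frac{58466}{9} \approx 6496.2$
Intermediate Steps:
$o = \frac{178}{3}$ ($o = \frac{1}{3} \cdot 178 = \frac{178}{3} \approx 59.333$)
$y{\left(b,V \right)} = - \frac{178}{9}$ ($y{\left(b,V \right)} = \left(- \frac{1}{3}\right) \frac{178}{3} = - \frac{178}{9}$)
$E = 6516$ ($E = \left(-3\right)^{2} \cdot 724 = 9 \cdot 724 = 6516$)
$E + y{\left(-27,64 \right)} = 6516 - \frac{178}{9} = \frac{58466}{9}$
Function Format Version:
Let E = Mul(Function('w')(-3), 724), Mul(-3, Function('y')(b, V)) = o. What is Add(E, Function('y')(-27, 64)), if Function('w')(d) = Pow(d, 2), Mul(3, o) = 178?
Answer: Rational(58466, 9) ≈ 6496.2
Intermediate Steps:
o = Rational(178, 3) (o = Mul(Rational(1, 3), 178) = Rational(178, 3) ≈ 59.333)
Function('y')(b, V) = Rational(-178, 9) (Function('y')(b, V) = Mul(Rational(-1, 3), Rational(178, 3)) = Rational(-178, 9))
E = 6516 (E = Mul(Pow(-3, 2), 724) = Mul(9, 724) = 6516)
Add(E, Function('y')(-27, 64)) = Add(6516, Rational(-178, 9)) = Rational(58466, 9)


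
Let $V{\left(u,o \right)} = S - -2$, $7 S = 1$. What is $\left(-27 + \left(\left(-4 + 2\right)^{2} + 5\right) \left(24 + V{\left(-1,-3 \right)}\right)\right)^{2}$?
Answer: $\frac{2125764}{49} \approx 43383.0$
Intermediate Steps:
$S = \frac{1}{7}$ ($S = \frac{1}{7} \cdot 1 = \frac{1}{7} \approx 0.14286$)
$V{\left(u,o \right)} = \frac{15}{7}$ ($V{\left(u,o \right)} = \frac{1}{7} - -2 = \frac{1}{7} + 2 = \frac{15}{7}$)
$\left(-27 + \left(\left(-4 + 2\right)^{2} + 5\right) \left(24 + V{\left(-1,-3 \right)}\right)\right)^{2} = \left(-27 + \left(\left(-4 + 2\right)^{2} + 5\right) \left(24 + \frac{15}{7}\right)\right)^{2} = \left(-27 + \left(\left(-2\right)^{2} + 5\right) \frac{183}{7}\right)^{2} = \left(-27 + \left(4 + 5\right) \frac{183}{7}\right)^{2} = \left(-27 + 9 \cdot \frac{183}{7}\right)^{2} = \left(-27 + \frac{1647}{7}\right)^{2} = \left(\frac{1458}{7}\right)^{2} = \frac{2125764}{49}$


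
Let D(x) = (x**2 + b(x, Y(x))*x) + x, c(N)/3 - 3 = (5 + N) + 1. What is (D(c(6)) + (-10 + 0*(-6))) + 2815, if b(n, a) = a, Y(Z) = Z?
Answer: 6900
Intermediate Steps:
c(N) = 27 + 3*N (c(N) = 9 + 3*((5 + N) + 1) = 9 + 3*(6 + N) = 9 + (18 + 3*N) = 27 + 3*N)
D(x) = x + 2*x**2 (D(x) = (x**2 + x*x) + x = (x**2 + x**2) + x = 2*x**2 + x = x + 2*x**2)
(D(c(6)) + (-10 + 0*(-6))) + 2815 = ((27 + 3*6)*(1 + 2*(27 + 3*6)) + (-10 + 0*(-6))) + 2815 = ((27 + 18)*(1 + 2*(27 + 18)) + (-10 + 0)) + 2815 = (45*(1 + 2*45) - 10) + 2815 = (45*(1 + 90) - 10) + 2815 = (45*91 - 10) + 2815 = (4095 - 10) + 2815 = 4085 + 2815 = 6900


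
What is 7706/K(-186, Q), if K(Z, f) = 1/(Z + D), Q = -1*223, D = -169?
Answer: -2735630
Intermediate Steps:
Q = -223
K(Z, f) = 1/(-169 + Z) (K(Z, f) = 1/(Z - 169) = 1/(-169 + Z))
7706/K(-186, Q) = 7706/(1/(-169 - 186)) = 7706/(1/(-355)) = 7706/(-1/355) = 7706*(-355) = -2735630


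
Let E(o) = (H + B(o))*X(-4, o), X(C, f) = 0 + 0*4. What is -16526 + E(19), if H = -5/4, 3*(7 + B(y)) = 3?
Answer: -16526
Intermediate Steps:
X(C, f) = 0 (X(C, f) = 0 + 0 = 0)
B(y) = -6 (B(y) = -7 + (1/3)*3 = -7 + 1 = -6)
H = -5/4 (H = -5*1/4 = -5/4 ≈ -1.2500)
E(o) = 0 (E(o) = (-5/4 - 6)*0 = -29/4*0 = 0)
-16526 + E(19) = -16526 + 0 = -16526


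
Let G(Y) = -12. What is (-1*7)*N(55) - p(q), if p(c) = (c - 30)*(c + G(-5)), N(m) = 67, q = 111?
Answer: -8488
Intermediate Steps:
p(c) = (-30 + c)*(-12 + c) (p(c) = (c - 30)*(c - 12) = (-30 + c)*(-12 + c))
(-1*7)*N(55) - p(q) = -1*7*67 - (360 + 111² - 42*111) = -7*67 - (360 + 12321 - 4662) = -469 - 1*8019 = -469 - 8019 = -8488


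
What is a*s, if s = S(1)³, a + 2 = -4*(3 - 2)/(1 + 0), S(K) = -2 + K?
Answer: 6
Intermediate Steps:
a = -6 (a = -2 - 4*(3 - 2)/(1 + 0) = -2 - 4/1 = -2 - 4 = -6)
s = -1 (s = (-2 + 1)³ = (-1)³ = -1)
a*s = -6*(-1) = 6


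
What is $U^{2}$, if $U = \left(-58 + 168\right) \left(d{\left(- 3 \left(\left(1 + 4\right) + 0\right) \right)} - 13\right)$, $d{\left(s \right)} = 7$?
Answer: $435600$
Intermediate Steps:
$U = -660$ ($U = \left(-58 + 168\right) \left(7 - 13\right) = 110 \left(-6\right) = -660$)
$U^{2} = \left(-660\right)^{2} = 435600$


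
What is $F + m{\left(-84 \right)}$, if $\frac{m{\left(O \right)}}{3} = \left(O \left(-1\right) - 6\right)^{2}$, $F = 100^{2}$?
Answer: $28252$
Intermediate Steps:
$F = 10000$
$m{\left(O \right)} = 3 \left(-6 - O\right)^{2}$ ($m{\left(O \right)} = 3 \left(O \left(-1\right) - 6\right)^{2} = 3 \left(- O - 6\right)^{2} = 3 \left(-6 - O\right)^{2}$)
$F + m{\left(-84 \right)} = 10000 + 3 \left(6 - 84\right)^{2} = 10000 + 3 \left(-78\right)^{2} = 10000 + 3 \cdot 6084 = 10000 + 18252 = 28252$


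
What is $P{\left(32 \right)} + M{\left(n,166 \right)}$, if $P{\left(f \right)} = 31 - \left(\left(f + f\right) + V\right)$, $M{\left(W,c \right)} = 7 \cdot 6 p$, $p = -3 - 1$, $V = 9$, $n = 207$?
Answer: $-210$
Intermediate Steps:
$p = -4$ ($p = -3 - 1 = -4$)
$M{\left(W,c \right)} = -168$ ($M{\left(W,c \right)} = 7 \cdot 6 \left(-4\right) = 42 \left(-4\right) = -168$)
$P{\left(f \right)} = 22 - 2 f$ ($P{\left(f \right)} = 31 - \left(\left(f + f\right) + 9\right) = 31 - \left(2 f + 9\right) = 31 - \left(9 + 2 f\right) = 22 - 2 f$)
$P{\left(32 \right)} + M{\left(n,166 \right)} = \left(22 - 64\right) - 168 = -42 - 168 = -210$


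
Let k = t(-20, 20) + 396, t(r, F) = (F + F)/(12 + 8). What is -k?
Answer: -398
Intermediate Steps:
t(r, F) = F/10 (t(r, F) = (2*F)/20 = (2*F)*(1/20) = F/10)
k = 398 (k = (⅒)*20 + 396 = 2 + 396 = 398)
-k = -1*398 = -398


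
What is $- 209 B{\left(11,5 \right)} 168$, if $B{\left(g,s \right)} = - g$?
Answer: $386232$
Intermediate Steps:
$- 209 B{\left(11,5 \right)} 168 = - 209 \left(\left(-1\right) 11\right) 168 = \left(-209\right) \left(-11\right) 168 = 2299 \cdot 168 = 386232$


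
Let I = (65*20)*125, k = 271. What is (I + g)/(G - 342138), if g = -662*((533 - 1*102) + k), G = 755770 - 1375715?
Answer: 302224/962083 ≈ 0.31414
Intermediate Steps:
G = -619945
I = 162500 (I = 1300*125 = 162500)
g = -464724 (g = -662*((533 - 1*102) + 271) = -662*((533 - 102) + 271) = -662*(431 + 271) = -662*702 = -464724)
(I + g)/(G - 342138) = (162500 - 464724)/(-619945 - 342138) = -302224/(-962083) = -302224*(-1/962083) = 302224/962083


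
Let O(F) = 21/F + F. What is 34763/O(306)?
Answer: 3545826/31219 ≈ 113.58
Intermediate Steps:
O(F) = F + 21/F
34763/O(306) = 34763/(306 + 21/306) = 34763/(306 + 21*(1/306)) = 34763/(306 + 7/102) = 34763/(31219/102) = 34763*(102/31219) = 3545826/31219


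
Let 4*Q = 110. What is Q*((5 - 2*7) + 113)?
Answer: 2860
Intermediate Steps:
Q = 55/2 (Q = (¼)*110 = 55/2 ≈ 27.500)
Q*((5 - 2*7) + 113) = 55*((5 - 2*7) + 113)/2 = 55*((5 - 14) + 113)/2 = 55*(-9 + 113)/2 = (55/2)*104 = 2860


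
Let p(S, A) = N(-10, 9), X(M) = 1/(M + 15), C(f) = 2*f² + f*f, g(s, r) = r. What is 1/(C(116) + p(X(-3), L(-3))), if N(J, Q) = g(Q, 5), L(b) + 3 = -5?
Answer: 1/40373 ≈ 2.4769e-5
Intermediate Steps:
L(b) = -8 (L(b) = -3 - 5 = -8)
N(J, Q) = 5
C(f) = 3*f² (C(f) = 2*f² + f² = 3*f²)
X(M) = 1/(15 + M)
p(S, A) = 5
1/(C(116) + p(X(-3), L(-3))) = 1/(3*116² + 5) = 1/(3*13456 + 5) = 1/(40368 + 5) = 1/40373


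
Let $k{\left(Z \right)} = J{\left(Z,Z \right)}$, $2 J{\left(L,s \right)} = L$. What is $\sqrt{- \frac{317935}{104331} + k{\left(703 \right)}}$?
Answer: $\frac{\sqrt{15171568424826}}{208662} \approx 18.667$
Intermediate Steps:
$J{\left(L,s \right)} = \frac{L}{2}$
$k{\left(Z \right)} = \frac{Z}{2}$
$\sqrt{- \frac{317935}{104331} + k{\left(703 \right)}} = \sqrt{- \frac{317935}{104331} + \frac{1}{2} \cdot 703} = \sqrt{\left(-317935\right) \frac{1}{104331} + \frac{703}{2}} = \sqrt{- \frac{317935}{104331} + \frac{703}{2}} = \sqrt{\frac{72708823}{208662}} = \frac{\sqrt{15171568424826}}{208662}$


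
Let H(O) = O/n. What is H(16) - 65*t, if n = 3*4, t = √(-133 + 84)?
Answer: 4/3 - 455*I ≈ 1.3333 - 455.0*I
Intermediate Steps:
t = 7*I (t = √(-49) = 7*I ≈ 7.0*I)
n = 12
H(O) = O/12
H(16) - 65*t = (1/12)*16 - 455*I = 4/3 - 455*I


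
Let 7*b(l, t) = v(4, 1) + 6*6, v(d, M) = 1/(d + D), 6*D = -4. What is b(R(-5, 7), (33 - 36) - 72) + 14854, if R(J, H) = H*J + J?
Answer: 1040143/70 ≈ 14859.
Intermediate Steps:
D = -2/3 (D = (1/6)*(-4) = -2/3 ≈ -0.66667)
R(J, H) = J + H*J
v(d, M) = 1/(-2/3 + d) (v(d, M) = 1/(d - 2/3) = 1/(-2/3 + d))
b(l, t) = 363/70 (b(l, t) = (3/(-2 + 3*4) + 6*6)/7 = (3/(-2 + 12) + 36)/7 = (3/10 + 36)/7 = (1/7)*(363/10) = 363/70)
b(R(-5, 7), (33 - 36) - 72) + 14854 = 363/70 + 14854 = 1040143/70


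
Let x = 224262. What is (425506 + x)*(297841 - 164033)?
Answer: 86944156544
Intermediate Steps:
(425506 + x)*(297841 - 164033) = (425506 + 224262)*(297841 - 164033) = 649768*133808 = 86944156544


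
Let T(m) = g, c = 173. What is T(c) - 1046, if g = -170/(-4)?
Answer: -2007/2 ≈ -1003.5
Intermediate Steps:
g = 85/2 (g = -170*(-1/4) = 85/2 ≈ 42.500)
T(m) = 85/2
T(c) - 1046 = 85/2 - 1046 = -2007/2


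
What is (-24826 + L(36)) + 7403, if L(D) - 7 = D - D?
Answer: -17416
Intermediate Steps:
L(D) = 7 (L(D) = 7 + (D - D) = 7 + 0 = 7)
(-24826 + L(36)) + 7403 = (-24826 + 7) + 7403 = -24819 + 7403 = -17416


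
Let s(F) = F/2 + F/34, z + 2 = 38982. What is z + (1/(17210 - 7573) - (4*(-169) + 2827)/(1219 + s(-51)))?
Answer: 447754381925/11487304 ≈ 38978.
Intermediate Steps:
z = 38980 (z = -2 + 38982 = 38980)
s(F) = 9*F/17 (s(F) = F*(½) + F*(1/34) = F/2 + F/34 = 9*F/17)
z + (1/(17210 - 7573) - (4*(-169) + 2827)/(1219 + s(-51))) = 38980 + (1/(17210 - 7573) - (4*(-169) + 2827)/(1219 + (9/17)*(-51))) = 38980 + (1/9637 - (-676 + 2827)/(1219 - 27)) = 38980 + (1/9637 - 2151/1192) = 38980 - 20727995/11487304 = 447754381925/11487304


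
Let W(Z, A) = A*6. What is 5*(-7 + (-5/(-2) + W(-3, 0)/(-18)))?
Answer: -45/2 ≈ -22.500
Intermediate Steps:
W(Z, A) = 6*A
5*(-7 + (-5/(-2) + W(-3, 0)/(-18))) = 5*(-7 + (-5/(-2) + (6*0)/(-18))) = 5*(-7 + (-5*(-1/2) + 0*(-1/18))) = 5*(-7 + (5/2 + 0)) = 5*(-7 + 5/2) = 5*(-9/2) = -45/2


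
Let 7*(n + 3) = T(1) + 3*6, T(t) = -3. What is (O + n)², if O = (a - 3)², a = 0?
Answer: 3249/49 ≈ 66.306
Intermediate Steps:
n = -6/7 (n = -3 + (-3 + 3*6)/7 = -3 + (-3 + 18)/7 = -3 + (⅐)*15 = -3 + 15/7 = -6/7 ≈ -0.85714)
O = 9 (O = (0 - 3)² = (-3)² = 9)
(O + n)² = (9 - 6/7)² = (57/7)² = 3249/49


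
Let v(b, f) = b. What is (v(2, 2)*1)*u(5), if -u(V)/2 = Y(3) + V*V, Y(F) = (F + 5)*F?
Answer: -196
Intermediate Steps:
Y(F) = F*(5 + F) (Y(F) = (5 + F)*F = F*(5 + F))
u(V) = -48 - 2*V² (u(V) = -2*(3*(5 + 3) + V*V) = -2*(3*8 + V²) = -2*(24 + V²) = -48 - 2*V²)
(v(2, 2)*1)*u(5) = (2*1)*(-48 - 2*5²) = 2*(-48 - 2*25) = 2*(-48 - 50) = 2*(-98) = -196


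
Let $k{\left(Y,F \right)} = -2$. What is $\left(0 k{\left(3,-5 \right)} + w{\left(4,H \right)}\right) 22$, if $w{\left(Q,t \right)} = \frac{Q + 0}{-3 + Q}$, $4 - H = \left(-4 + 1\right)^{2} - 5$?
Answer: $88$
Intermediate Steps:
$H = 0$ ($H = 4 - \left(\left(-4 + 1\right)^{2} - 5\right) = 4 - \left(\left(-3\right)^{2} - 5\right) = 4 - \left(9 - 5\right) = 4 - 4 = 0$)
$w{\left(Q,t \right)} = \frac{Q}{-3 + Q}$
$\left(0 k{\left(3,-5 \right)} + w{\left(4,H \right)}\right) 22 = \left(0 \left(-2\right) + \frac{4}{-3 + 4}\right) 22 = \left(0 + \frac{4}{1}\right) 22 = \left(0 + 4 \cdot 1\right) 22 = \left(0 + 4\right) 22 = 4 \cdot 22 = 88$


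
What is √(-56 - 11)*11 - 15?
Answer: -15 + 11*I*√67 ≈ -15.0 + 90.039*I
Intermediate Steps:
√(-56 - 11)*11 - 15 = √(-67)*11 - 15 = (I*√67)*11 - 15 = 11*I*√67 - 15 = -15 + 11*I*√67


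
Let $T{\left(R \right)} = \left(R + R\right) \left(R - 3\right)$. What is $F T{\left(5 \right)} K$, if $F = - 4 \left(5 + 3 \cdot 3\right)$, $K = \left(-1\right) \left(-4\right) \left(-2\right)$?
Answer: $8960$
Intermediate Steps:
$T{\left(R \right)} = 2 R \left(-3 + R\right)$
$K = -8$ ($K = 4 \left(-2\right) = -8$)
$F = -56$ ($F = - 4 \left(5 + 9\right) = \left(-4\right) 14 = -56$)
$F T{\left(5 \right)} K = - 56 \cdot 2 \cdot 5 \left(-3 + 5\right) \left(-8\right) = - 56 \cdot 2 \cdot 5 \cdot 2 \left(-8\right) = \left(-56\right) 20 \left(-8\right) = \left(-1120\right) \left(-8\right) = 8960$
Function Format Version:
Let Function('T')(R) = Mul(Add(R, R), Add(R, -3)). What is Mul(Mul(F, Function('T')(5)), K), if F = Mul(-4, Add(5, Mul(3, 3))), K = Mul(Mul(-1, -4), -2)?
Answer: 8960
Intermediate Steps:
Function('T')(R) = Mul(2, R, Add(-3, R)) (Function('T')(R) = Mul(Mul(2, R), Add(-3, R)) = Mul(2, R, Add(-3, R)))
K = -8 (K = Mul(4, -2) = -8)
F = -56 (F = Mul(-4, Add(5, 9)) = Mul(-4, 14) = -56)
Mul(Mul(F, Function('T')(5)), K) = Mul(Mul(-56, Mul(2, 5, Add(-3, 5))), -8) = Mul(Mul(-56, Mul(2, 5, 2)), -8) = Mul(Mul(-56, 20), -8) = Mul(-1120, -8) = 8960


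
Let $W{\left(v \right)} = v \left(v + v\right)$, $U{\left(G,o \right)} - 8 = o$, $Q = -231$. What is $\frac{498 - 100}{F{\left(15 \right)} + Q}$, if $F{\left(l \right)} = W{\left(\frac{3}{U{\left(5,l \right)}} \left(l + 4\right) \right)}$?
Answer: $- \frac{210542}{115701} \approx -1.8197$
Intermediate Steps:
$U{\left(G,o \right)} = 8 + o$
$W{\left(v \right)} = 2 v^{2}$ ($W{\left(v \right)} = v 2 v = 2 v^{2}$)
$F{\left(l \right)} = \frac{18 \left(4 + l\right)^{2}}{\left(8 + l\right)^{2}}$ ($F{\left(l \right)} = 2 \left(\frac{3}{8 + l} \left(l + 4\right)\right)^{2} = 2 \left(\frac{3}{8 + l} \left(4 + l\right)\right)^{2} = 2 \left(\frac{3 \left(4 + l\right)}{8 + l}\right)^{2} = 2 \frac{9 \left(4 + l\right)^{2}}{\left(8 + l\right)^{2}} = \frac{18 \left(4 + l\right)^{2}}{\left(8 + l\right)^{2}}$)
$\frac{498 - 100}{F{\left(15 \right)} + Q} = \frac{498 - 100}{\frac{18 \left(4 + 15\right)^{2}}{\left(8 + 15\right)^{2}} - 231} = \frac{398}{\frac{18 \cdot 19^{2}}{529} - 231} = \frac{398}{18 \cdot 361 \cdot \frac{1}{529} - 231} = \frac{398}{\frac{6498}{529} - 231} = \frac{398}{- \frac{115701}{529}} = 398 \left(- \frac{529}{115701}\right) = - \frac{210542}{115701}$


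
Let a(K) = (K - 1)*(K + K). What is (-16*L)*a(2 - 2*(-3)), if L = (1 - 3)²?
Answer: -7168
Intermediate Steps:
a(K) = 2*K*(-1 + K) (a(K) = (-1 + K)*(2*K) = 2*K*(-1 + K))
L = 4 (L = (-2)² = 4)
(-16*L)*a(2 - 2*(-3)) = (-16*4)*(2*(2 - 2*(-3))*(-1 + (2 - 2*(-3)))) = -128*(2 + 6)*(-1 + (2 + 6)) = -128*8*(-1 + 8) = -128*8*7 = -64*112 = -7168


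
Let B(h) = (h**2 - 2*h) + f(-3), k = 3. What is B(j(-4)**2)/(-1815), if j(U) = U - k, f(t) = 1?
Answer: -768/605 ≈ -1.2694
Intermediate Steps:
j(U) = -3 + U (j(U) = U - 1*3 = U - 3 = -3 + U)
B(h) = 1 + h**2 - 2*h (B(h) = (h**2 - 2*h) + 1 = 1 + h**2 - 2*h)
B(j(-4)**2)/(-1815) = (1 + ((-3 - 4)**2)**2 - 2*(-3 - 4)**2)/(-1815) = -(1 + ((-7)**2)**2 - 2*(-7)**2)/1815 = -(1 + 49**2 - 2*49)/1815 = -(1 + 2401 - 98)/1815 = -1/1815*2304 = -768/605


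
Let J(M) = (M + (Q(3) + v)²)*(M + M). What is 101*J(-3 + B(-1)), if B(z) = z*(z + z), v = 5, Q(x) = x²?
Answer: -39390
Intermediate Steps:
B(z) = 2*z² (B(z) = z*(2*z) = 2*z²)
J(M) = 2*M*(196 + M) (J(M) = (M + (3² + 5)²)*(M + M) = (M + (9 + 5)²)*(2*M) = (M + 14²)*(2*M) = (M + 196)*(2*M) = (196 + M)*(2*M) = 2*M*(196 + M))
101*J(-3 + B(-1)) = 101*(2*(-3 + 2*(-1)²)*(196 + (-3 + 2*(-1)²))) = 101*(2*(-3 + 2*1)*(196 + (-3 + 2*1))) = 101*(2*(-3 + 2)*(196 + (-3 + 2))) = 101*(2*(-1)*(196 - 1)) = 101*(2*(-1)*195) = 101*(-390) = -39390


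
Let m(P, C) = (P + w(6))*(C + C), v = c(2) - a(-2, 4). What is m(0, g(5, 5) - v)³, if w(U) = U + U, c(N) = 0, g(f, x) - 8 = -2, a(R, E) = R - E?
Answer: 0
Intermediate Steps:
g(f, x) = 6 (g(f, x) = 8 - 2 = 6)
w(U) = 2*U
v = 6 (v = 0 - (-2 - 1*4) = 0 - (-2 - 4) = 0 - 1*(-6) = 0 + 6 = 6)
m(P, C) = 2*C*(12 + P) (m(P, C) = (P + 2*6)*(C + C) = (P + 12)*(2*C) = (12 + P)*(2*C) = 2*C*(12 + P))
m(0, g(5, 5) - v)³ = (2*(6 - 1*6)*(12 + 0))³ = (2*(6 - 6)*12)³ = (2*0*12)³ = 0³ = 0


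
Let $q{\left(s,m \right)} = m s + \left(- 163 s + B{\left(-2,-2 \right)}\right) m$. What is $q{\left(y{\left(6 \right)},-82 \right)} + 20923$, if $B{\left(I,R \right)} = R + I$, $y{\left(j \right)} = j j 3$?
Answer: $1455923$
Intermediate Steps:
$y{\left(j \right)} = 3 j^{2}$ ($y{\left(j \right)} = j^{2} \cdot 3 = 3 j^{2}$)
$B{\left(I,R \right)} = I + R$
$q{\left(s,m \right)} = m s + m \left(-4 - 163 s\right)$ ($q{\left(s,m \right)} = m s + \left(- 163 s - 4\right) m = m s + \left(-4 - 163 s\right) m = m s + m \left(-4 - 163 s\right)$)
$q{\left(y{\left(6 \right)},-82 \right)} + 20923 = \left(-2\right) \left(-82\right) \left(2 + 81 \cdot 3 \cdot 6^{2}\right) + 20923 = \left(-2\right) \left(-82\right) \left(2 + 81 \cdot 3 \cdot 36\right) + 20923 = \left(-2\right) \left(-82\right) \left(2 + 81 \cdot 108\right) + 20923 = \left(-2\right) \left(-82\right) \left(2 + 8748\right) + 20923 = \left(-2\right) \left(-82\right) 8750 + 20923 = 1435000 + 20923 = 1455923$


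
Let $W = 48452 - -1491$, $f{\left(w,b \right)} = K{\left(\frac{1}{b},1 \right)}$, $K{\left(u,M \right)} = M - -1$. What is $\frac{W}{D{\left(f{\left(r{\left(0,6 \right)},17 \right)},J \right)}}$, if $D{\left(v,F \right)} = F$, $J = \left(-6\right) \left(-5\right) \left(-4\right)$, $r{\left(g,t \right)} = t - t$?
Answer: $- \frac{49943}{120} \approx -416.19$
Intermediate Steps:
$K{\left(u,M \right)} = 1 + M$ ($K{\left(u,M \right)} = M + 1 = 1 + M$)
$r{\left(g,t \right)} = 0$
$f{\left(w,b \right)} = 2$ ($f{\left(w,b \right)} = 1 + 1 = 2$)
$J = -120$ ($J = 30 \left(-4\right) = -120$)
$W = 49943$ ($W = 48452 + 1491 = 49943$)
$\frac{W}{D{\left(f{\left(r{\left(0,6 \right)},17 \right)},J \right)}} = \frac{49943}{-120} = 49943 \left(- \frac{1}{120}\right) = - \frac{49943}{120}$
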